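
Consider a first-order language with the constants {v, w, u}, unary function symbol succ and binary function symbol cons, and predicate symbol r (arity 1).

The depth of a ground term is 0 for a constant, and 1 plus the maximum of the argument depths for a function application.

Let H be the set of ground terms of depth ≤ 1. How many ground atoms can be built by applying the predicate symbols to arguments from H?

First count ground terms of depth ≤ 1.
Let N_k = |{terms of depth ≤ k}|. Then N_0 = 3 and N_k = 3 + N_{k-1} + N_{k-1}^2 for k ≥ 1 (one summand per function symbol, arity giving the exponent).
N_0 = 3
N_1 = 3 + 3 + 3^2 = 15
So |H| = 15.
For each predicate symbol, the number of ground atoms is |H| raised to its arity; summing:
  r: 15
Total ground atoms: 15.

15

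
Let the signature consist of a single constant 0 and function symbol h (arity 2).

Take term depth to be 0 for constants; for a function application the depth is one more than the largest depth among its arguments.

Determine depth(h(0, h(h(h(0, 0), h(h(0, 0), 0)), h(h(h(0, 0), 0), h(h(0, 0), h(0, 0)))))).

depth(h(0, 0)) = 1 + max(0, 0) = 1
depth(h(h(0, 0), 0)) = 1 + max(1, 0) = 2
depth(h(h(0, 0), h(h(0, 0), 0))) = 1 + max(1, 2) = 3
depth(h(h(0, 0), h(0, 0))) = 1 + max(1, 1) = 2
depth(h(h(h(0, 0), 0), h(h(0, 0), h(0, 0)))) = 1 + max(2, 2) = 3
depth(h(h(h(0, 0), h(h(0, 0), 0)), h(h(h(0, 0), 0), h(h(0, 0), h(0, 0))))) = 1 + max(3, 3) = 4
depth(h(0, h(h(h(0, 0), h(h(0, 0), 0)), h(h(h(0, 0), 0), h(h(0, 0), h(0, 0)))))) = 1 + max(0, 4) = 5

5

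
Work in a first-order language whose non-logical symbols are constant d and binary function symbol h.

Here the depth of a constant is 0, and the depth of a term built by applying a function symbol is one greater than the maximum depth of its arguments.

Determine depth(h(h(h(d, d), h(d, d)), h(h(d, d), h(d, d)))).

3

depth(h(d, d)) = 1 + max(0, 0) = 1
depth(h(h(d, d), h(d, d))) = 1 + max(1, 1) = 2
depth(h(h(h(d, d), h(d, d)), h(h(d, d), h(d, d)))) = 1 + max(2, 2) = 3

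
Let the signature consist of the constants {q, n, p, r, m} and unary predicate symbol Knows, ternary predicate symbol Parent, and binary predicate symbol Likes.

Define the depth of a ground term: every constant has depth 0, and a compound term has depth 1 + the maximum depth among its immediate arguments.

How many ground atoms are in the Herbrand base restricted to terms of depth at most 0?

First count ground terms of depth ≤ 0.
With no function symbols every ground term is a constant, so there are exactly 5 ground terms at every depth bound.
N_0 = 5
Explicitly: q, n, p, r, m.
So |H| = 5.
For each predicate symbol, the number of ground atoms is |H| raised to its arity; summing:
  Knows: 5;  Parent: 5^3 = 125;  Likes: 5^2 = 25
Total ground atoms: 5 + 125 + 25 = 155.

155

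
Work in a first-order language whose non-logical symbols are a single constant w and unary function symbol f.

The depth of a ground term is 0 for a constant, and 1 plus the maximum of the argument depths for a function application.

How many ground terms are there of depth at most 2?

3

If N_k denotes the number of depth-≤k ground terms, the 1 constant gives N_0 = 1, and each function symbol of arity r contributes N_{k-1}^r new terms at level k: N_k = 1 + N_{k-1}.
N_0 = 1
N_1 = 1 + 1 = 2
N_2 = 1 + 2 = 3
Explicitly: w, f(w), f(f(w)).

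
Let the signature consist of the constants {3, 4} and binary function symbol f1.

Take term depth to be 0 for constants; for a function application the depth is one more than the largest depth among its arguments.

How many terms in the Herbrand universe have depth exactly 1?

4

Count level by level. With function symbols f1/2, the terms of depth ≤ k are the 2 constants together with each function applied to depth-≤(k−1) tuples, so N_k = 2 + N_{k-1}^2.
N_0 = 2
N_1 = 2 + 2^2 = 6
Terms of depth exactly 1: N_1 − N_0 = 6 − 2 = 4.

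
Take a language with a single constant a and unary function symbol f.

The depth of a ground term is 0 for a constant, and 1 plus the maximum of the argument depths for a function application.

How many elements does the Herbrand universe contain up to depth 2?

3

Let N_k count ground terms of depth at most k. Each non-constant term of depth ≤ k is some function symbol applied to depth-≤(k−1) arguments, giving N_k = 1 + N_{k-1}.
N_0 = 1
N_1 = 1 + 1 = 2
N_2 = 1 + 2 = 3
Explicitly: a, f(a), f(f(a)).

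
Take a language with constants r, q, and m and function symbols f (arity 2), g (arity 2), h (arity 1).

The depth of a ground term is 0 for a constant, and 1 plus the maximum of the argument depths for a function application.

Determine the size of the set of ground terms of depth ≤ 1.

Write N_k for the number of ground terms of depth ≤ k. A term of depth ≤ k is either a constant or a function symbol applied to arguments of depth ≤ k−1, so N_k = 3 + N_{k-1}^2 + N_{k-1}^2 + N_{k-1}.
N_0 = 3
N_1 = 3 + 3^2 + 3^2 + 3 = 24

24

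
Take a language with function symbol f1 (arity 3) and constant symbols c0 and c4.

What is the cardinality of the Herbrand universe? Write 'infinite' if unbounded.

The signature has at least one function symbol (f1, arity 3) and at least one constant (c0).
Iterating f1 gives infinitely many distinct ground terms: c0, f1(c0, c0, c0), f1(f1(c0, c0, c0), f1(c0, c0, c0), f1(c0, c0, c0)), ...
So the Herbrand universe is infinite.

infinite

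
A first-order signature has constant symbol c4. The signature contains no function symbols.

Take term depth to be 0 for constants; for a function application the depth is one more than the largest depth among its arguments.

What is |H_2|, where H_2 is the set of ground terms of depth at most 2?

With no function symbols every ground term is a constant, so there is exactly 1 ground term at every depth bound.
N_0 = 1
N_1 = 1
N_2 = 1
Explicitly: c4.

1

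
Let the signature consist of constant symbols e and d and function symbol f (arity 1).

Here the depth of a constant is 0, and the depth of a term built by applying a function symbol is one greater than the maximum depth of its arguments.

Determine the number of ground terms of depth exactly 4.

2

Let N_k = |{terms of depth ≤ k}|. Then N_0 = 2 and N_k = 2 + N_{k-1} for k ≥ 1 (one summand per function symbol, arity giving the exponent).
N_0 = 2
N_1 = 2 + 2 = 4
N_2 = 2 + 4 = 6
N_3 = 2 + 6 = 8
N_4 = 2 + 8 = 10
Terms of depth exactly 4: N_4 − N_3 = 10 − 8 = 2.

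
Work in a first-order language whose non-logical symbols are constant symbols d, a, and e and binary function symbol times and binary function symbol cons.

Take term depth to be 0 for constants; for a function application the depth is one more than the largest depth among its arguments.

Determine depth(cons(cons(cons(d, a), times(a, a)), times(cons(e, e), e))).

depth(cons(d, a)) = 1 + max(0, 0) = 1
depth(times(a, a)) = 1 + max(0, 0) = 1
depth(cons(cons(d, a), times(a, a))) = 1 + max(1, 1) = 2
depth(cons(e, e)) = 1 + max(0, 0) = 1
depth(times(cons(e, e), e)) = 1 + max(1, 0) = 2
depth(cons(cons(cons(d, a), times(a, a)), times(cons(e, e), e))) = 1 + max(2, 2) = 3

3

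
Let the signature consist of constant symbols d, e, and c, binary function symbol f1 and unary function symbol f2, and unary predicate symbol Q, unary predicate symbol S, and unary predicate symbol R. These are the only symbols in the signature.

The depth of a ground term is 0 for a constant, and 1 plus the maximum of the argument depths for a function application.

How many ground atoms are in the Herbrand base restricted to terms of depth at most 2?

729

First count ground terms of depth ≤ 2.
Count level by level. With function symbols f1/2, f2/1, the terms of depth ≤ k are the 3 constants together with each function applied to depth-≤(k−1) tuples, so N_k = 3 + N_{k-1}^2 + N_{k-1}.
N_0 = 3
N_1 = 3 + 3^2 + 3 = 15
N_2 = 3 + 15^2 + 15 = 243
So |H| = 243.
Each predicate of arity r yields |H|^r ground atoms (one per choice of an r-tuple from H):
  Q: 243;  S: 243;  R: 243
Total ground atoms: 243 + 243 + 243 = 729.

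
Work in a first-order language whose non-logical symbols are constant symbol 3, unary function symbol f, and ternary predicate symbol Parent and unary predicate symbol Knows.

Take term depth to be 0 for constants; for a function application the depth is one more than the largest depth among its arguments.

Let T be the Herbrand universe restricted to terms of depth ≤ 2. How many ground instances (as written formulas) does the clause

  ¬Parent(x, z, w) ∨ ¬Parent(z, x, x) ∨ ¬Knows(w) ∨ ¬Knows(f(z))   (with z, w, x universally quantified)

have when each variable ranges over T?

Ground terms of depth ≤ 2:
  Write N_k for the number of ground terms of depth ≤ k. A term of depth ≤ k is either a constant or a function symbol applied to arguments of depth ≤ k−1, so N_k = 1 + N_{k-1}.
  N_0 = 1
  N_1 = 1 + 1 = 2
  N_2 = 1 + 2 = 3
  Explicitly: 3, f(3), f(f(3)).
So there are 3 ground terms available for substitution.
There are 3 variables to instantiate (z, w, x), each occurring in at least one literal, so different choices give different ground instances.
Number of ground instances = 3^3 = 27.

27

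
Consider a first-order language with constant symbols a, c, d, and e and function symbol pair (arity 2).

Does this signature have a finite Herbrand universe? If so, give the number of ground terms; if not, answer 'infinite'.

infinite

The signature has at least one function symbol (pair, arity 2) and at least one constant (a).
Iterating pair gives infinitely many distinct ground terms: a, pair(a, a), pair(pair(a, a), pair(a, a)), ...
So the Herbrand universe is infinite.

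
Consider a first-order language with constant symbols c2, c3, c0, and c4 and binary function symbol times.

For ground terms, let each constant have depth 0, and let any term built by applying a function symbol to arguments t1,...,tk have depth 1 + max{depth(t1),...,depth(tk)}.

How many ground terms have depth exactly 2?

384

If N_k denotes the number of depth-≤k ground terms, the 4 constants give N_0 = 4, and each function symbol of arity r contributes N_{k-1}^r new terms at level k: N_k = 4 + N_{k-1}^2.
N_0 = 4
N_1 = 4 + 4^2 = 20
N_2 = 4 + 20^2 = 404
Terms of depth exactly 2: N_2 − N_1 = 404 − 20 = 384.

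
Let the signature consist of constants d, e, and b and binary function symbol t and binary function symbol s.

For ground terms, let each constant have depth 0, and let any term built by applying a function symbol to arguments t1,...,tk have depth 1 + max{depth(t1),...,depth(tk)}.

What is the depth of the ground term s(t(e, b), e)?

2

depth(t(e, b)) = 1 + max(0, 0) = 1
depth(s(t(e, b), e)) = 1 + max(1, 0) = 2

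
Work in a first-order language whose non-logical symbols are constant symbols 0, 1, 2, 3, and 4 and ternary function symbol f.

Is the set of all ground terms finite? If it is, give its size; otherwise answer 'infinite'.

infinite

The signature has at least one function symbol (f, arity 3) and at least one constant (0).
Iterating f gives infinitely many distinct ground terms: 0, f(0, 0, 0), f(f(0, 0, 0), f(0, 0, 0), f(0, 0, 0)), ...
So the Herbrand universe is infinite.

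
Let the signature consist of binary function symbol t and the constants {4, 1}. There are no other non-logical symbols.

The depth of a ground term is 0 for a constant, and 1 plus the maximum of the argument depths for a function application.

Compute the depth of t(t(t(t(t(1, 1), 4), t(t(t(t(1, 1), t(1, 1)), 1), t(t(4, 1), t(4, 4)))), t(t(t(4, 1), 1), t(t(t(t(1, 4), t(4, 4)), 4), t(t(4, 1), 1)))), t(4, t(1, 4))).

7

depth(t(1, 1)) = 1 + max(0, 0) = 1
depth(t(t(1, 1), 4)) = 1 + max(1, 0) = 2
depth(t(t(1, 1), t(1, 1))) = 1 + max(1, 1) = 2
depth(t(t(t(1, 1), t(1, 1)), 1)) = 1 + max(2, 0) = 3
depth(t(4, 1)) = 1 + max(0, 0) = 1
depth(t(4, 4)) = 1 + max(0, 0) = 1
depth(t(t(4, 1), t(4, 4))) = 1 + max(1, 1) = 2
depth(t(t(t(t(1, 1), t(1, 1)), 1), t(t(4, 1), t(4, 4)))) = 1 + max(3, 2) = 4
depth(t(t(t(1, 1), 4), t(t(t(t(1, 1), t(1, 1)), 1), t(t(4, 1), t(4, 4))))) = 1 + max(2, 4) = 5
depth(t(t(4, 1), 1)) = 1 + max(1, 0) = 2
depth(t(1, 4)) = 1 + max(0, 0) = 1
depth(t(t(1, 4), t(4, 4))) = 1 + max(1, 1) = 2
depth(t(t(t(1, 4), t(4, 4)), 4)) = 1 + max(2, 0) = 3
depth(t(t(t(t(1, 4), t(4, 4)), 4), t(t(4, 1), 1))) = 1 + max(3, 2) = 4
depth(t(t(t(4, 1), 1), t(t(t(t(1, 4), t(4, 4)), 4), t(t(4, 1), 1)))) = 1 + max(2, 4) = 5
depth(t(t(t(t(1, 1), 4), t(t(t(t(1, 1), t(1, 1)), 1), t(t(4, 1), t(4, 4)))), t(t(t(4, 1), 1), t(t(t(t(1, 4), t(4, 4)), 4), t(t(4, 1), 1))))) = 1 + max(5, 5) = 6
depth(t(4, t(1, 4))) = 1 + max(0, 1) = 2
depth(t(t(t(t(t(1, 1), 4), t(t(t(t(1, 1), t(1, 1)), 1), t(t(4, 1), t(4, 4)))), t(t(t(4, 1), 1), t(t(t(t(1, 4), t(4, 4)), 4), t(t(4, 1), 1)))), t(4, t(1, 4)))) = 1 + max(6, 2) = 7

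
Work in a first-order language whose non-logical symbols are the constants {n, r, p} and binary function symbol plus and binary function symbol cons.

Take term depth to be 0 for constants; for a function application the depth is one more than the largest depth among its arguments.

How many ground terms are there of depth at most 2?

Let N_k = |{terms of depth ≤ k}|. Then N_0 = 3 and N_k = 3 + N_{k-1}^2 + N_{k-1}^2 for k ≥ 1 (one summand per function symbol, arity giving the exponent).
N_0 = 3
N_1 = 3 + 3^2 + 3^2 = 21
N_2 = 3 + 21^2 + 21^2 = 885

885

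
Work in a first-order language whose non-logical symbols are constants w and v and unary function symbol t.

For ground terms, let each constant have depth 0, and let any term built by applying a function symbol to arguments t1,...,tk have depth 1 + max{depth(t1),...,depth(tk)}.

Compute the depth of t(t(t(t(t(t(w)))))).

depth(t(w)) = 1 + depth(w) = 1 + 0 = 1
depth(t(t(w))) = 1 + depth(t(w)) = 1 + 1 = 2
depth(t(t(t(w)))) = 1 + depth(t(t(w))) = 1 + 2 = 3
depth(t(t(t(t(w))))) = 1 + depth(t(t(t(w)))) = 1 + 3 = 4
depth(t(t(t(t(t(w)))))) = 1 + depth(t(t(t(t(w))))) = 1 + 4 = 5
depth(t(t(t(t(t(t(w))))))) = 1 + depth(t(t(t(t(t(w)))))) = 1 + 5 = 6

6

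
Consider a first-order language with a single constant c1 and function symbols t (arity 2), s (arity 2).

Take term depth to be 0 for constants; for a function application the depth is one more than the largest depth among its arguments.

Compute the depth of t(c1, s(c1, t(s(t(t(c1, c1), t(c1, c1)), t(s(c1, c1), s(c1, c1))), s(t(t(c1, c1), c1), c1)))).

6

depth(t(c1, c1)) = 1 + max(0, 0) = 1
depth(t(t(c1, c1), t(c1, c1))) = 1 + max(1, 1) = 2
depth(s(c1, c1)) = 1 + max(0, 0) = 1
depth(t(s(c1, c1), s(c1, c1))) = 1 + max(1, 1) = 2
depth(s(t(t(c1, c1), t(c1, c1)), t(s(c1, c1), s(c1, c1)))) = 1 + max(2, 2) = 3
depth(t(t(c1, c1), c1)) = 1 + max(1, 0) = 2
depth(s(t(t(c1, c1), c1), c1)) = 1 + max(2, 0) = 3
depth(t(s(t(t(c1, c1), t(c1, c1)), t(s(c1, c1), s(c1, c1))), s(t(t(c1, c1), c1), c1))) = 1 + max(3, 3) = 4
depth(s(c1, t(s(t(t(c1, c1), t(c1, c1)), t(s(c1, c1), s(c1, c1))), s(t(t(c1, c1), c1), c1)))) = 1 + max(0, 4) = 5
depth(t(c1, s(c1, t(s(t(t(c1, c1), t(c1, c1)), t(s(c1, c1), s(c1, c1))), s(t(t(c1, c1), c1), c1))))) = 1 + max(0, 5) = 6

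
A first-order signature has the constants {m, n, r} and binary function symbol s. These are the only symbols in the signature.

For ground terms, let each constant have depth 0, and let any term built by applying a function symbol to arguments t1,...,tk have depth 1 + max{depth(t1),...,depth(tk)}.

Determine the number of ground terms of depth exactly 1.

9

Write N_k for the number of ground terms of depth ≤ k. A term of depth ≤ k is either a constant or a function symbol applied to arguments of depth ≤ k−1, so N_k = 3 + N_{k-1}^2.
N_0 = 3
N_1 = 3 + 3^2 = 12
Terms of depth exactly 1: N_1 − N_0 = 12 − 3 = 9.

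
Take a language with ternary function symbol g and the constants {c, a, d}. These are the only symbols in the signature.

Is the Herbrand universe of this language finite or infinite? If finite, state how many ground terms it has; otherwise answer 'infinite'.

infinite

The signature has at least one function symbol (g, arity 3) and at least one constant (c).
Iterating g gives infinitely many distinct ground terms: c, g(c, c, c), g(g(c, c, c), g(c, c, c), g(c, c, c)), ...
So the Herbrand universe is infinite.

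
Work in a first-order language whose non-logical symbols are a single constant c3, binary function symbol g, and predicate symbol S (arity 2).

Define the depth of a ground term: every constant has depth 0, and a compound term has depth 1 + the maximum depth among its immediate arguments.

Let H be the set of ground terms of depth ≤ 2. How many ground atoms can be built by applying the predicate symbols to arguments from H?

First count ground terms of depth ≤ 2.
Count level by level. With function symbols g/2, the terms of depth ≤ k are the 1 constant together with each function applied to depth-≤(k−1) tuples, so N_k = 1 + N_{k-1}^2.
N_0 = 1
N_1 = 1 + 1^2 = 2
N_2 = 1 + 2^2 = 5
So |H| = 5.
Ground atoms are formed by filling each argument slot of a predicate with a term from H, so an r-ary predicate gives |H|^r atoms:
  S: 5^2 = 25
Total ground atoms: 25.

25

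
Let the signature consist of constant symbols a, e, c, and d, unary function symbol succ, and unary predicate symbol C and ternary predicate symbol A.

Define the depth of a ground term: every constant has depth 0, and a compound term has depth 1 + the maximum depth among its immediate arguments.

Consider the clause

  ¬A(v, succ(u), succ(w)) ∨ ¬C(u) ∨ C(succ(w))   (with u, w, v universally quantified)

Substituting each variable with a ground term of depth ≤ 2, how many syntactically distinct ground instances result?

1728

Ground terms of depth ≤ 2:
  Let N_k = |{terms of depth ≤ k}|. Then N_0 = 4 and N_k = 4 + N_{k-1} for k ≥ 1 (one summand per function symbol, arity giving the exponent).
  N_0 = 4
  N_1 = 4 + 4 = 8
  N_2 = 4 + 8 = 12
So there are 12 ground terms available for substitution.
The clause has 3 distinct variables (u, w, v), each appearing in the body. In the free term algebra distinct substitutions yield syntactically distinct ground instances.
Number of ground instances = 12^3 = 1728.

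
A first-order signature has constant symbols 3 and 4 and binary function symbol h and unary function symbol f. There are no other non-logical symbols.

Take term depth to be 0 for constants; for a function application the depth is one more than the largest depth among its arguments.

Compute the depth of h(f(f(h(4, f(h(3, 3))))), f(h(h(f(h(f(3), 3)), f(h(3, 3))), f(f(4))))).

depth(h(3, 3)) = 1 + max(0, 0) = 1
depth(f(h(3, 3))) = 1 + depth(h(3, 3)) = 1 + 1 = 2
depth(h(4, f(h(3, 3)))) = 1 + max(0, 2) = 3
depth(f(h(4, f(h(3, 3))))) = 1 + depth(h(4, f(h(3, 3)))) = 1 + 3 = 4
depth(f(f(h(4, f(h(3, 3)))))) = 1 + depth(f(h(4, f(h(3, 3))))) = 1 + 4 = 5
depth(f(3)) = 1 + depth(3) = 1 + 0 = 1
depth(h(f(3), 3)) = 1 + max(1, 0) = 2
depth(f(h(f(3), 3))) = 1 + depth(h(f(3), 3)) = 1 + 2 = 3
depth(h(f(h(f(3), 3)), f(h(3, 3)))) = 1 + max(3, 2) = 4
depth(f(4)) = 1 + depth(4) = 1 + 0 = 1
depth(f(f(4))) = 1 + depth(f(4)) = 1 + 1 = 2
depth(h(h(f(h(f(3), 3)), f(h(3, 3))), f(f(4)))) = 1 + max(4, 2) = 5
depth(f(h(h(f(h(f(3), 3)), f(h(3, 3))), f(f(4))))) = 1 + depth(h(h(f(h(f(3), 3)), f(h(3, 3))), f(f(4)))) = 1 + 5 = 6
depth(h(f(f(h(4, f(h(3, 3))))), f(h(h(f(h(f(3), 3)), f(h(3, 3))), f(f(4)))))) = 1 + max(5, 6) = 7

7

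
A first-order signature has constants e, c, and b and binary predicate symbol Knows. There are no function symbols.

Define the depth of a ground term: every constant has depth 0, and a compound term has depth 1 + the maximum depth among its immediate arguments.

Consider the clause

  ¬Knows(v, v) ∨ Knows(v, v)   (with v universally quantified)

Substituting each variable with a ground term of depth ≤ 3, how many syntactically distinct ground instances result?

Ground terms of depth ≤ 3:
  With no function symbols every ground term is a constant, so there are exactly 3 ground terms at every depth bound.
  N_0 = 3
  N_1 = 3
  N_2 = 3
  N_3 = 3
  Explicitly: e, c, b.
So there are 3 ground terms available for substitution.
The variable v ranges independently over the available ground terms, and distinct assignments produce distinct instances.
Number of ground instances = 3.

3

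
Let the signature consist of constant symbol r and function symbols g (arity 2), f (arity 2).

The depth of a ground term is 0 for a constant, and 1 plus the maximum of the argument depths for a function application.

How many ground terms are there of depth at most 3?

Let N_k count ground terms of depth at most k. Each non-constant term of depth ≤ k is some function symbol applied to depth-≤(k−1) arguments, giving N_k = 1 + N_{k-1}^2 + N_{k-1}^2.
N_0 = 1
N_1 = 1 + 1^2 + 1^2 = 3
N_2 = 1 + 3^2 + 3^2 = 19
N_3 = 1 + 19^2 + 19^2 = 723

723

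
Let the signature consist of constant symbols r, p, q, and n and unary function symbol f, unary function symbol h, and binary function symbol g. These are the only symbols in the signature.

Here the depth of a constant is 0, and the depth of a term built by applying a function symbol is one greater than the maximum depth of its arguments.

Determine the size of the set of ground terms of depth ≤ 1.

Write N_k for the number of ground terms of depth ≤ k. A term of depth ≤ k is either a constant or a function symbol applied to arguments of depth ≤ k−1, so N_k = 4 + N_{k-1} + N_{k-1} + N_{k-1}^2.
N_0 = 4
N_1 = 4 + 4 + 4 + 4^2 = 28

28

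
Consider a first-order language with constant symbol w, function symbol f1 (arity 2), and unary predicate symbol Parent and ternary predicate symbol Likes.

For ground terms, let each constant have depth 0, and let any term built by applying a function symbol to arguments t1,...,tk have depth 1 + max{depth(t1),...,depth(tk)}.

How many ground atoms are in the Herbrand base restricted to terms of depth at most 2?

130

First count ground terms of depth ≤ 2.
Count level by level. With function symbols f1/2, the terms of depth ≤ k are the 1 constant together with each function applied to depth-≤(k−1) tuples, so N_k = 1 + N_{k-1}^2.
N_0 = 1
N_1 = 1 + 1^2 = 2
N_2 = 1 + 2^2 = 5
So |H| = 5.
A ground atom is a predicate applied to a tuple of terms from H, so the count is the sum over predicates of |H|^arity:
  Parent: 5;  Likes: 5^3 = 125
Total ground atoms: 5 + 125 = 130.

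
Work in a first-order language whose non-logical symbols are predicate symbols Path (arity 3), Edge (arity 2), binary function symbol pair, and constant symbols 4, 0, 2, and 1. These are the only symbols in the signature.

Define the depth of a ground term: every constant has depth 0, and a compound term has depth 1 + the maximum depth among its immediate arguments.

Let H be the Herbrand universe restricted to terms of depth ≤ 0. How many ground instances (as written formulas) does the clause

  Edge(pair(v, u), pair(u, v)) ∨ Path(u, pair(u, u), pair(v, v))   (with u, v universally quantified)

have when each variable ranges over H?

Ground terms of depth ≤ 0:
  Write N_k for the number of ground terms of depth ≤ k. A term of depth ≤ k is either a constant or a function symbol applied to arguments of depth ≤ k−1, so N_k = 4 + N_{k-1}^2.
  N_0 = 4
  Explicitly: 4, 0, 2, 1.
So there are 4 ground terms available for substitution.
The clause has 2 distinct variables (u, v), each appearing in the body. In the free term algebra distinct substitutions yield syntactically distinct ground instances.
Number of ground instances = 4^2 = 16.

16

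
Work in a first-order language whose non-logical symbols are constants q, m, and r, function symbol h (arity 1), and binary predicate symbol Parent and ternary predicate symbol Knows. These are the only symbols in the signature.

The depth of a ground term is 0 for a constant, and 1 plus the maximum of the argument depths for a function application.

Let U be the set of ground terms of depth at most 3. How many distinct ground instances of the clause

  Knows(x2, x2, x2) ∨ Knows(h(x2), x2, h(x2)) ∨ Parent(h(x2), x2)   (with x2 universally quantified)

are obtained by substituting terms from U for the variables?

Ground terms of depth ≤ 3:
  If N_k denotes the number of depth-≤k ground terms, the 3 constants give N_0 = 3, and each function symbol of arity r contributes N_{k-1}^r new terms at level k: N_k = 3 + N_{k-1}.
  N_0 = 3
  N_1 = 3 + 3 = 6
  N_2 = 3 + 6 = 9
  N_3 = 3 + 9 = 12
So there are 12 ground terms available for substitution.
The clause has 1 distinct variable (x2), which appears in the body. In the free term algebra distinct substitutions yield syntactically distinct ground instances.
Number of ground instances = 12.

12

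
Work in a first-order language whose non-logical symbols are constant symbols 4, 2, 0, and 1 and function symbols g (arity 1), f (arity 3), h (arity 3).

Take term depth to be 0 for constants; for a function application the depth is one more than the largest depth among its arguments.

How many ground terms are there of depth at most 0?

4

Let N_k count ground terms of depth at most k. Each non-constant term of depth ≤ k is some function symbol applied to depth-≤(k−1) arguments, giving N_k = 4 + N_{k-1} + N_{k-1}^3 + N_{k-1}^3.
N_0 = 4
Explicitly: 4, 2, 0, 1.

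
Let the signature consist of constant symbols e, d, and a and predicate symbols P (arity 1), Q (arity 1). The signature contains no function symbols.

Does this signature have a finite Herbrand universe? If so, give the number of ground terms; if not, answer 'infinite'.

There are no function symbols, so every ground term is one of the 3 constants.
The Herbrand universe is {e, d, a}, which is finite with 3 elements.

3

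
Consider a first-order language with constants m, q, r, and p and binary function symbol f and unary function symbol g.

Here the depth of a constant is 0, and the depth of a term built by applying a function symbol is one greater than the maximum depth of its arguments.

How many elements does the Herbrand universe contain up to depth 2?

If N_k denotes the number of depth-≤k ground terms, the 4 constants give N_0 = 4, and each function symbol of arity r contributes N_{k-1}^r new terms at level k: N_k = 4 + N_{k-1}^2 + N_{k-1}.
N_0 = 4
N_1 = 4 + 4^2 + 4 = 24
N_2 = 4 + 24^2 + 24 = 604

604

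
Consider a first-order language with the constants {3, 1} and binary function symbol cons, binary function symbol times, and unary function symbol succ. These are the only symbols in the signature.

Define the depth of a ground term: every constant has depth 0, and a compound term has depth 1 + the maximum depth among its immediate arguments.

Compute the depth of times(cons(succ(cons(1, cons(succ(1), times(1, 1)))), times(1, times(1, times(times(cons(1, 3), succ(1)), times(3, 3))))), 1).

7

depth(succ(1)) = 1 + depth(1) = 1 + 0 = 1
depth(times(1, 1)) = 1 + max(0, 0) = 1
depth(cons(succ(1), times(1, 1))) = 1 + max(1, 1) = 2
depth(cons(1, cons(succ(1), times(1, 1)))) = 1 + max(0, 2) = 3
depth(succ(cons(1, cons(succ(1), times(1, 1))))) = 1 + depth(cons(1, cons(succ(1), times(1, 1)))) = 1 + 3 = 4
depth(cons(1, 3)) = 1 + max(0, 0) = 1
depth(times(cons(1, 3), succ(1))) = 1 + max(1, 1) = 2
depth(times(3, 3)) = 1 + max(0, 0) = 1
depth(times(times(cons(1, 3), succ(1)), times(3, 3))) = 1 + max(2, 1) = 3
depth(times(1, times(times(cons(1, 3), succ(1)), times(3, 3)))) = 1 + max(0, 3) = 4
depth(times(1, times(1, times(times(cons(1, 3), succ(1)), times(3, 3))))) = 1 + max(0, 4) = 5
depth(cons(succ(cons(1, cons(succ(1), times(1, 1)))), times(1, times(1, times(times(cons(1, 3), succ(1)), times(3, 3)))))) = 1 + max(4, 5) = 6
depth(times(cons(succ(cons(1, cons(succ(1), times(1, 1)))), times(1, times(1, times(times(cons(1, 3), succ(1)), times(3, 3))))), 1)) = 1 + max(6, 0) = 7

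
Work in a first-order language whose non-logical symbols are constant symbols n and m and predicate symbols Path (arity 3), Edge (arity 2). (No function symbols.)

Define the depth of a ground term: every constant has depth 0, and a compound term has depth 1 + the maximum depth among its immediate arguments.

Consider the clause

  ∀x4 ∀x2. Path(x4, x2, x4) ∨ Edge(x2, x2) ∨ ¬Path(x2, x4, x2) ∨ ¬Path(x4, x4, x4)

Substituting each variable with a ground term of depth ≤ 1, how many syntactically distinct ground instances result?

Ground terms of depth ≤ 1:
  With no function symbols every ground term is a constant, so there are exactly 2 ground terms at every depth bound.
  N_0 = 2
  N_1 = 2
So there are 2 ground terms available for substitution.
Each of x4, x2 ranges independently over the available ground terms, and distinct assignments produce distinct instances.
Number of ground instances = 2^2 = 4.

4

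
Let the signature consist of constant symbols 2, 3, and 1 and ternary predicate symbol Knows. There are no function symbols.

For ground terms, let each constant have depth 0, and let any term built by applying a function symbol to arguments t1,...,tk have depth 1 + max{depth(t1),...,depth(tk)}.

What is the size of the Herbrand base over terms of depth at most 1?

First count ground terms of depth ≤ 1.
With no function symbols every ground term is a constant, so there are exactly 3 ground terms at every depth bound.
N_0 = 3
N_1 = 3
Explicitly: 2, 3, 1.
So |H| = 3.
A ground atom is a predicate applied to a tuple of terms from H, so the count is the sum over predicates of |H|^arity:
  Knows: 3^3 = 27
Total ground atoms: 27.

27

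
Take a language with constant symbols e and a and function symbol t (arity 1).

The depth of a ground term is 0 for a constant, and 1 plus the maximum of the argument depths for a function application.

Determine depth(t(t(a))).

2

depth(t(a)) = 1 + depth(a) = 1 + 0 = 1
depth(t(t(a))) = 1 + depth(t(a)) = 1 + 1 = 2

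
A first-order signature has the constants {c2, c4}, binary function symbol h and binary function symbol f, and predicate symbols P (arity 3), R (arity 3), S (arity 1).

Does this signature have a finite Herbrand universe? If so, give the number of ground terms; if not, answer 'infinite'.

The signature has at least one function symbol (h, arity 2) and at least one constant (c2).
Iterating h gives infinitely many distinct ground terms: c2, h(c2, c2), h(h(c2, c2), h(c2, c2)), ...
So the Herbrand universe is infinite.

infinite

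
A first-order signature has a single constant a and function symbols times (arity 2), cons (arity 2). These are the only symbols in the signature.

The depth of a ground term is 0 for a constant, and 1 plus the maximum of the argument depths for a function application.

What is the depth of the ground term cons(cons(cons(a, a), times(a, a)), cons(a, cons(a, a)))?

3

depth(cons(a, a)) = 1 + max(0, 0) = 1
depth(times(a, a)) = 1 + max(0, 0) = 1
depth(cons(cons(a, a), times(a, a))) = 1 + max(1, 1) = 2
depth(cons(a, cons(a, a))) = 1 + max(0, 1) = 2
depth(cons(cons(cons(a, a), times(a, a)), cons(a, cons(a, a)))) = 1 + max(2, 2) = 3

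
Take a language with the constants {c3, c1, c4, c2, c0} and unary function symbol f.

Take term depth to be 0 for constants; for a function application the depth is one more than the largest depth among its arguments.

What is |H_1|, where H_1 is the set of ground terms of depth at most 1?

Let N_k count ground terms of depth at most k. Each non-constant term of depth ≤ k is some function symbol applied to depth-≤(k−1) arguments, giving N_k = 5 + N_{k-1}.
N_0 = 5
N_1 = 5 + 5 = 10
Explicitly: c3, c1, c4, c2, c0, f(c3), f(c1), f(c4), f(c2), f(c0).

10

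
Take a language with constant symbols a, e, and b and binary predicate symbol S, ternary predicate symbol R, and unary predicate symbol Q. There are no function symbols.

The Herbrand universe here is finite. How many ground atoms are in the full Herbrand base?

With no function symbols, the Herbrand universe is just the 3 constants.
Ground atoms per predicate: S: 3^2 = 9, R: 3^3 = 27, Q: 3.
Herbrand base size = 9 + 27 + 3 = 39.

39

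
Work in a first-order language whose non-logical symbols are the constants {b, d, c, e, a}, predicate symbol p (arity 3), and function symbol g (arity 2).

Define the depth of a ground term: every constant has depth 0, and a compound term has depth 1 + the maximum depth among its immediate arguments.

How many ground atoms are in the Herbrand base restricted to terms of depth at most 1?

27000

First count ground terms of depth ≤ 1.
Let N_k = |{terms of depth ≤ k}|. Then N_0 = 5 and N_k = 5 + N_{k-1}^2 for k ≥ 1 (one summand per function symbol, arity giving the exponent).
N_0 = 5
N_1 = 5 + 5^2 = 30
So |H| = 30.
Each predicate of arity r yields |H|^r ground atoms (one per choice of an r-tuple from H):
  p: 30^3 = 27000
Total ground atoms: 27000.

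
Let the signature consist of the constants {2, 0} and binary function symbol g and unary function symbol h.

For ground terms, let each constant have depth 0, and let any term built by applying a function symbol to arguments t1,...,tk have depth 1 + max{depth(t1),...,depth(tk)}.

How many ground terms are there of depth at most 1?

8

Let N_k count ground terms of depth at most k. Each non-constant term of depth ≤ k is some function symbol applied to depth-≤(k−1) arguments, giving N_k = 2 + N_{k-1}^2 + N_{k-1}.
N_0 = 2
N_1 = 2 + 2^2 + 2 = 8
Explicitly: 2, 0, g(2, 2), g(2, 0), g(0, 2), g(0, 0), h(2), h(0).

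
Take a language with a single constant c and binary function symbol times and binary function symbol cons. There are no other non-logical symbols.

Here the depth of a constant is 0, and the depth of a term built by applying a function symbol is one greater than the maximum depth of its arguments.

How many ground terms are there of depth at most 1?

3

Let N_k count ground terms of depth at most k. Each non-constant term of depth ≤ k is some function symbol applied to depth-≤(k−1) arguments, giving N_k = 1 + N_{k-1}^2 + N_{k-1}^2.
N_0 = 1
N_1 = 1 + 1^2 + 1^2 = 3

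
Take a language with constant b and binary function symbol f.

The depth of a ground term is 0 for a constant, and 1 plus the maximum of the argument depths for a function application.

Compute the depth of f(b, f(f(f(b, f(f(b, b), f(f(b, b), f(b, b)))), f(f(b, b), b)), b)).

7

depth(f(b, b)) = 1 + max(0, 0) = 1
depth(f(f(b, b), f(b, b))) = 1 + max(1, 1) = 2
depth(f(f(b, b), f(f(b, b), f(b, b)))) = 1 + max(1, 2) = 3
depth(f(b, f(f(b, b), f(f(b, b), f(b, b))))) = 1 + max(0, 3) = 4
depth(f(f(b, b), b)) = 1 + max(1, 0) = 2
depth(f(f(b, f(f(b, b), f(f(b, b), f(b, b)))), f(f(b, b), b))) = 1 + max(4, 2) = 5
depth(f(f(f(b, f(f(b, b), f(f(b, b), f(b, b)))), f(f(b, b), b)), b)) = 1 + max(5, 0) = 6
depth(f(b, f(f(f(b, f(f(b, b), f(f(b, b), f(b, b)))), f(f(b, b), b)), b))) = 1 + max(0, 6) = 7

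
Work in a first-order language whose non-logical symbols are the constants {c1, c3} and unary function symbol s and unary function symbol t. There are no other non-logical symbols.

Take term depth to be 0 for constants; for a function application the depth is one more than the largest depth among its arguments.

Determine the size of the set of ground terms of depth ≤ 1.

6

Let N_k count ground terms of depth at most k. Each non-constant term of depth ≤ k is some function symbol applied to depth-≤(k−1) arguments, giving N_k = 2 + N_{k-1} + N_{k-1}.
N_0 = 2
N_1 = 2 + 2 + 2 = 6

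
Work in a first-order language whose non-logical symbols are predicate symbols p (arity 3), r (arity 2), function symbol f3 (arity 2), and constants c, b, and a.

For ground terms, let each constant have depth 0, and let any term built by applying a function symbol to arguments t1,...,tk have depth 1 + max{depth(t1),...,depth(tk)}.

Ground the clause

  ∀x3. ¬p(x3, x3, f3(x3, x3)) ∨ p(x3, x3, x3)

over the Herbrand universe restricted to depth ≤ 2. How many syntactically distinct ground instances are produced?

Ground terms of depth ≤ 2:
  Let N_k = |{terms of depth ≤ k}|. Then N_0 = 3 and N_k = 3 + N_{k-1}^2 for k ≥ 1 (one summand per function symbol, arity giving the exponent).
  N_0 = 3
  N_1 = 3 + 3^2 = 12
  N_2 = 3 + 12^2 = 147
So there are 147 ground terms available for substitution.
The clause has 1 distinct variable (x3), which appears in the body. In the free term algebra distinct substitutions yield syntactically distinct ground instances.
Number of ground instances = 147.

147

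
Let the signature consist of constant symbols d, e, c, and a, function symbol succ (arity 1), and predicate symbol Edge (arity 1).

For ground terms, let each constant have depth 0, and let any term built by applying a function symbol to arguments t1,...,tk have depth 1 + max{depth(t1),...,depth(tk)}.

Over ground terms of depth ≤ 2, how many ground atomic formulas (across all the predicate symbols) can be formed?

12

First count ground terms of depth ≤ 2.
Count level by level. With function symbols succ/1, the terms of depth ≤ k are the 4 constants together with each function applied to depth-≤(k−1) tuples, so N_k = 4 + N_{k-1}.
N_0 = 4
N_1 = 4 + 4 = 8
N_2 = 4 + 8 = 12
Explicitly: d, e, c, a, succ(d), succ(e), succ(c), succ(a), succ(succ(d)), succ(succ(e)), succ(succ(c)), succ(succ(a)).
So |H| = 12.
Each predicate of arity r yields |H|^r ground atoms (one per choice of an r-tuple from H):
  Edge: 12
Total ground atoms: 12.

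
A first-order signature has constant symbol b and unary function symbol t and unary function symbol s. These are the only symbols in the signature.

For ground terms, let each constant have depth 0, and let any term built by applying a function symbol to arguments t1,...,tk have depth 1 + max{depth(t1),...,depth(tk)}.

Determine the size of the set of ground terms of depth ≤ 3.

Let N_k = |{terms of depth ≤ k}|. Then N_0 = 1 and N_k = 1 + N_{k-1} + N_{k-1} for k ≥ 1 (one summand per function symbol, arity giving the exponent).
N_0 = 1
N_1 = 1 + 1 + 1 = 3
N_2 = 1 + 3 + 3 = 7
N_3 = 1 + 7 + 7 = 15

15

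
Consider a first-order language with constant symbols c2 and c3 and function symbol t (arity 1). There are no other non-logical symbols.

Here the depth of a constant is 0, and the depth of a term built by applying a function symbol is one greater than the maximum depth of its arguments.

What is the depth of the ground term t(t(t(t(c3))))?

4

depth(t(c3)) = 1 + depth(c3) = 1 + 0 = 1
depth(t(t(c3))) = 1 + depth(t(c3)) = 1 + 1 = 2
depth(t(t(t(c3)))) = 1 + depth(t(t(c3))) = 1 + 2 = 3
depth(t(t(t(t(c3))))) = 1 + depth(t(t(t(c3)))) = 1 + 3 = 4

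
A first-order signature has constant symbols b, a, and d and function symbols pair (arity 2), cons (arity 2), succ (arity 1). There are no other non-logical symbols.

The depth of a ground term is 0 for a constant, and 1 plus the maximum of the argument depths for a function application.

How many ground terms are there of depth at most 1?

Write N_k for the number of ground terms of depth ≤ k. A term of depth ≤ k is either a constant or a function symbol applied to arguments of depth ≤ k−1, so N_k = 3 + N_{k-1}^2 + N_{k-1}^2 + N_{k-1}.
N_0 = 3
N_1 = 3 + 3^2 + 3^2 + 3 = 24

24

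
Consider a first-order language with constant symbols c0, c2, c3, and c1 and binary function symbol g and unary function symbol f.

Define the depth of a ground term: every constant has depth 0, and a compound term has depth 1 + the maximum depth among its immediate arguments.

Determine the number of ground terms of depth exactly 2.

580

If N_k denotes the number of depth-≤k ground terms, the 4 constants give N_0 = 4, and each function symbol of arity r contributes N_{k-1}^r new terms at level k: N_k = 4 + N_{k-1}^2 + N_{k-1}.
N_0 = 4
N_1 = 4 + 4^2 + 4 = 24
N_2 = 4 + 24^2 + 24 = 604
Terms of depth exactly 2: N_2 − N_1 = 604 − 24 = 580.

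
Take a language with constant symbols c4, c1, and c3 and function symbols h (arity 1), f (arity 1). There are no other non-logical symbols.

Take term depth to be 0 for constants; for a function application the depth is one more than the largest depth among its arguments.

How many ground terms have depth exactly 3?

Count level by level. With function symbols h/1, f/1, the terms of depth ≤ k are the 3 constants together with each function applied to depth-≤(k−1) tuples, so N_k = 3 + N_{k-1} + N_{k-1}.
N_0 = 3
N_1 = 3 + 3 + 3 = 9
N_2 = 3 + 9 + 9 = 21
N_3 = 3 + 21 + 21 = 45
Terms of depth exactly 3: N_3 − N_2 = 45 − 21 = 24.

24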